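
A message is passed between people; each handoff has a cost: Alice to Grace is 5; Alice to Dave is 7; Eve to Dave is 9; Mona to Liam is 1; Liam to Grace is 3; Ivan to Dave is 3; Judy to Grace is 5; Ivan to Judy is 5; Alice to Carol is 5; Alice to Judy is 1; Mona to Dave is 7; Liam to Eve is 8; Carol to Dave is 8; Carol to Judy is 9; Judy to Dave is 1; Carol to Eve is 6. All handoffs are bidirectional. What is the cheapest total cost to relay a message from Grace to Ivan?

9

Some routes from Grace to Ivan:
Grace→Alice→Judy→Dave→Ivan: 5 + 1 + 1 + 3 = 10
Grace→Judy→Ivan: 5 + 5 = 10
Grace→Judy→Dave→Ivan: 5 + 1 + 3 = 9
The minimum is 9.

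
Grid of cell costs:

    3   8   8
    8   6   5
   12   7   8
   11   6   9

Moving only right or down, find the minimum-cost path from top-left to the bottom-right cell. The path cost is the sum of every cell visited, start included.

39

Cheapest: (0,0) (0,1) (1,1) (1,2) (2,2) (3,2)
  3 + 8 + 6 + 5 + 8 + 9 = 39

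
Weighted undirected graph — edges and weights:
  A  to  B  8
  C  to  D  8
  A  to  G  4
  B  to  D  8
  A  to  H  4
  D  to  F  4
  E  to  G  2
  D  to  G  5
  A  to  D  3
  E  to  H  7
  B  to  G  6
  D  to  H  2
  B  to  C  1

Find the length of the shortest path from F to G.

9

Some routes from F to G:
F→D→H→A→G: 4 + 2 + 4 + 4 = 14
F→D→G: 4 + 5 = 9
F→D→A→G: 4 + 3 + 4 = 11
Shortest: 9.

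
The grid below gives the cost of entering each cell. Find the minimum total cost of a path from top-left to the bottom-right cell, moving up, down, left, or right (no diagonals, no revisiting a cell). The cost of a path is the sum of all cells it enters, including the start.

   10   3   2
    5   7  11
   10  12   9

35

One optimal route is [0,0] [0,1] [0,2] [1,2] [2,2].
Its cost is 10 + 3 + 2 + 11 + 9 = 35.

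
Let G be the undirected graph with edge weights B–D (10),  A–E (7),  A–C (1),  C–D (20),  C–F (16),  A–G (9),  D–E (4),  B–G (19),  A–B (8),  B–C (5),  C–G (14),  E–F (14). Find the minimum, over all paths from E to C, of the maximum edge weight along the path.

Some routes from E to C:
E → A → C: max(7, 1) = 7
E → D → B → C: max(4, 10, 5) = 10
E → A → B → C: max(7, 8, 5) = 8
E → D → B → A → C: max(4, 10, 8, 1) = 10
E → A → G → C: max(7, 9, 14) = 14
The minimum achievable maximum is 7.

7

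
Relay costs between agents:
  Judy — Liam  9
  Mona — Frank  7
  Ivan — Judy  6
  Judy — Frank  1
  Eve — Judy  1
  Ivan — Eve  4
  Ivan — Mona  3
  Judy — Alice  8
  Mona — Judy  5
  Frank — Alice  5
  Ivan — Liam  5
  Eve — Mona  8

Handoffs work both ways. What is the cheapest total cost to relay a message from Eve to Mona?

Checking several routes:
Eve -> Judy -> Frank -> Mona: 1 + 1 + 7 = 9
Eve -> Judy -> Ivan -> Mona: 1 + 6 + 3 = 10
Eve -> Ivan -> Mona: 4 + 3 = 7
Eve -> Judy -> Mona: 1 + 5 = 6
Eve -> Mona: 8
Eve -> Ivan -> Judy -> Mona: 4 + 6 + 5 = 15
Best route has total 6.

6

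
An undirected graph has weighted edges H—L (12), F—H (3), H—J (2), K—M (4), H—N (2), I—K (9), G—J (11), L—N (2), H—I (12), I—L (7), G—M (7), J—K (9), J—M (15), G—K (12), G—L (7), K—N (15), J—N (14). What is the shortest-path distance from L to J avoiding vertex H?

16

A few of the L→J routes:
L → I → K → J: 7 + 9 + 9 = 25
L → G → K → J: 7 + 12 + 9 = 28
L → N → K → J: 2 + 15 + 9 = 26
L → N → J: 2 + 14 = 16
L → G → J: 7 + 11 = 18
L → G → M → K → J: 7 + 7 + 4 + 9 = 27
The minimum is 16.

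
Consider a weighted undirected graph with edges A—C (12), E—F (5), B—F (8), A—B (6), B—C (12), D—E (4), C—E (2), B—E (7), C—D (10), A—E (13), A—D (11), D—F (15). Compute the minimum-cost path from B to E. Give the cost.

A few of the B→E routes:
B-A-E: 6 + 13 = 19
B-F-E: 8 + 5 = 13
B-A-C-E: 6 + 12 + 2 = 20
B-C-E: 12 + 2 = 14
B-E: 7
Shortest: 7.

7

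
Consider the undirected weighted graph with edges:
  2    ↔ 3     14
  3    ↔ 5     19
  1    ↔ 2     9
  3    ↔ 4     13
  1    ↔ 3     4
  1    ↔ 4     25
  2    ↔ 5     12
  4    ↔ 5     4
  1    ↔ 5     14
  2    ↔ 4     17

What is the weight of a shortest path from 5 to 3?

Some routes from 5 to 3:
5-1-3: 14 + 4 = 18
5-3: 19
5-4-3: 4 + 13 = 17
Best route has total 17.

17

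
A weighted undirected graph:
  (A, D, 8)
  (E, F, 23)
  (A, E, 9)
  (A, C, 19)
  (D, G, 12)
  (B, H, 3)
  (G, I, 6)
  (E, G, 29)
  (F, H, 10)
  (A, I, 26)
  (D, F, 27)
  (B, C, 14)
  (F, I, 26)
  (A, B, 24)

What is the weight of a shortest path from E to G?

Comparing a few candidate routes:
E - G: 29
E - F - I - G: 23 + 26 + 6 = 55
E - F - D - G: 23 + 27 + 12 = 62
E - A - I - G: 9 + 26 + 6 = 41
E - A - D - F - I - G: 9 + 8 + 27 + 26 + 6 = 76
E - A - D - G: 9 + 8 + 12 = 29
The minimum is 29.

29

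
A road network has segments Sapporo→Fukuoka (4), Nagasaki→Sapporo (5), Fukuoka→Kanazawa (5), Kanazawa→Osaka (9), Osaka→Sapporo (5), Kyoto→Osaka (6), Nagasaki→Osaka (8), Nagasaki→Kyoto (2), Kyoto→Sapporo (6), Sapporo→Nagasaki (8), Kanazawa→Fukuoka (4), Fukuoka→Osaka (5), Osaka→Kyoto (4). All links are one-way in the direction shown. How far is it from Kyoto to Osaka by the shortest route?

6

Checking several routes:
Kyoto - Sapporo - Fukuoka - Osaka: 6 + 4 + 5 = 15
Kyoto - Sapporo - Nagasaki - Osaka: 6 + 8 + 8 = 22
Kyoto - Osaka: 6
The minimum is 6 km.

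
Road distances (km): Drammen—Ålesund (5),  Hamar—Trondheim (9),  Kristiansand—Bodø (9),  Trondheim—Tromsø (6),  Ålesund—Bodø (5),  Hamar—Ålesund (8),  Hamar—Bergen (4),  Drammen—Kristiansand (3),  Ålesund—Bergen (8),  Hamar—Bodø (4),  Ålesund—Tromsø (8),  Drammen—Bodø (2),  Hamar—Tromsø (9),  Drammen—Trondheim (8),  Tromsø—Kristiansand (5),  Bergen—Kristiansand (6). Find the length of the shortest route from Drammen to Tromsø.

Checking several routes:
Drammen→Bodø→Ålesund→Tromsø: 2 + 5 + 8 = 15
Drammen→Trondheim→Tromsø: 8 + 6 = 14
Drammen→Kristiansand→Tromsø: 3 + 5 = 8
Drammen→Ålesund→Tromsø: 5 + 8 = 13
Drammen→Bodø→Hamar→Tromsø: 2 + 4 + 9 = 15
Drammen→Bodø→Kristiansand→Tromsø: 2 + 9 + 5 = 16
Shortest: 8 km.

8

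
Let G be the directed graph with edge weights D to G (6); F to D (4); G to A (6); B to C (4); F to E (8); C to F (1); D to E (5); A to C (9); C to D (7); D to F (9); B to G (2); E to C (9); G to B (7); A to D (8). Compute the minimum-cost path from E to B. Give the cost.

27

Routes from E to B:
E -> C -> D -> G -> B: 9 + 7 + 6 + 7 = 29
E -> C -> F -> D -> G -> B: 9 + 1 + 4 + 6 + 7 = 27
Shortest: 27.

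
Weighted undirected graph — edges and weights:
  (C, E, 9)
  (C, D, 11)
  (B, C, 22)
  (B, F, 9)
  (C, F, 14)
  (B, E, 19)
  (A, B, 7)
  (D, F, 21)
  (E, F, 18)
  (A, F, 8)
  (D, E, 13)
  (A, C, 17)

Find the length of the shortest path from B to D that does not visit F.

32

Comparing a few candidate routes:
B-E-D: 19 + 13 = 32
B-A-C-D: 7 + 17 + 11 = 35
B-C-D: 22 + 11 = 33
The minimum is 32.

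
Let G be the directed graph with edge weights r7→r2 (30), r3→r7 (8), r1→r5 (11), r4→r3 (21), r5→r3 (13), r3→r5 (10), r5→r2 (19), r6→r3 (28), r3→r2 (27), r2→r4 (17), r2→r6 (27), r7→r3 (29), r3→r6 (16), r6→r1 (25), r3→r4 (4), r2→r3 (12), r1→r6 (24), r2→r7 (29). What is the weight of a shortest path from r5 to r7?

Some routes from r5 to r7:
r5→r3→r7: 13 + 8 = 21
r5→r2→r3→r7: 19 + 12 + 8 = 39
r5→r2→r4→r3→r7: 19 + 17 + 21 + 8 = 65
r5→r2→r7: 19 + 29 = 48
The minimum is 21.

21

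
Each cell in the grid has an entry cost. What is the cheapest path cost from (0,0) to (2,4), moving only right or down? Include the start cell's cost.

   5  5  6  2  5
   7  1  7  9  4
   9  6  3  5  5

30

Path [0,0]→[0,1]→[1,1]→[2,1]→[2,2]→[2,3]→[2,4]: 5 + 5 + 1 + 6 + 3 + 5 + 5 = 30.
(Top row then right column would cost 32.)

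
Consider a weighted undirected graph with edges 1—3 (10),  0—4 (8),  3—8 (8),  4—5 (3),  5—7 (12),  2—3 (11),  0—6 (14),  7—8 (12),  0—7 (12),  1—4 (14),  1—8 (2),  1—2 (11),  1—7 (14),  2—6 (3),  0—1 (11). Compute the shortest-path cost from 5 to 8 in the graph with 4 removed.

Comparing a few candidate routes:
5 → 7 → 1 → 8: 12 + 14 + 2 = 28
5 → 7 → 8: 12 + 12 = 24
5 → 7 → 0 → 1 → 8: 12 + 12 + 11 + 2 = 37
The minimum is 24.

24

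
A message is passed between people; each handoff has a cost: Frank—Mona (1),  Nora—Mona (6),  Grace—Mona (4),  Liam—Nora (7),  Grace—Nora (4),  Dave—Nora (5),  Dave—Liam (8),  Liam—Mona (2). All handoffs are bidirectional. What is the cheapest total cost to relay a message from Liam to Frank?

3

A few of the Liam→Frank routes:
Liam → Nora → Mona → Frank: 7 + 6 + 1 = 14
Liam → Mona → Frank: 2 + 1 = 3
Liam → Nora → Grace → Mona → Frank: 7 + 4 + 4 + 1 = 16
The minimum is 3.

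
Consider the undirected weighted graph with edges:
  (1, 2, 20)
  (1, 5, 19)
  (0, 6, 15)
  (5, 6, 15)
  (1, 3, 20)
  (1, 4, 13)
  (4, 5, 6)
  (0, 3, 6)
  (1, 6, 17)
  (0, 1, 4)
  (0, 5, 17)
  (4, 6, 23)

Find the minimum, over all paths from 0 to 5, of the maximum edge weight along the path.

13

Checking several routes:
0 → 1 → 4 → 5: max(4, 13, 6) = 13
0 → 6 → 5: max(15, 15) = 15
0 → 1 → 6 → 5: max(4, 17, 15) = 17
The minimum achievable maximum is 13.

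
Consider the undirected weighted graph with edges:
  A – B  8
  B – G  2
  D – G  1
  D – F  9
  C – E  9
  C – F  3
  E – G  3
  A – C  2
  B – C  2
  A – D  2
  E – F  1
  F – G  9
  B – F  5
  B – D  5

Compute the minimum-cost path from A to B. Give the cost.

Some routes from A to B:
A → D → B: 2 + 5 = 7
A → B: 8
A → D → G → B: 2 + 1 + 2 = 5
A → C → F → B: 2 + 3 + 5 = 10
A → C → B: 2 + 2 = 4
Best route has total 4.

4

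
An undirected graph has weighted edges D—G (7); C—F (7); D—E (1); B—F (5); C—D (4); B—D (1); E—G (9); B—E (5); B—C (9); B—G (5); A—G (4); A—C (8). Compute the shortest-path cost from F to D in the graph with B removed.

11

Candidate routes:
F→C→A→G→D: 7 + 8 + 4 + 7 = 26
F→C→A→G→E→D: 7 + 8 + 4 + 9 + 1 = 29
F→C→D: 7 + 4 = 11
Shortest: 11.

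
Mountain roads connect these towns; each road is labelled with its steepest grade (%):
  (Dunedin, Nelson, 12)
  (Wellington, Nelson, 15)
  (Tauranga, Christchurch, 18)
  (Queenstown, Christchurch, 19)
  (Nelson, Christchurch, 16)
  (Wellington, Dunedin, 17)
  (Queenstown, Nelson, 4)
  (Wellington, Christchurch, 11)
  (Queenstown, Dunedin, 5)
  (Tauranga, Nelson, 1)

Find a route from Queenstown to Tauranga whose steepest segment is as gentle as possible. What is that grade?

Some routes from Queenstown to Tauranga:
Queenstown → Dunedin → Wellington → Christchurch → Nelson → Tauranga: max(5, 17, 11, 16, 1) = 17
Queenstown → Dunedin → Nelson → Wellington → Christchurch → Tauranga: max(5, 12, 15, 11, 18) = 18
Queenstown → Nelson → Tauranga: max(4, 1) = 4
Queenstown → Dunedin → Nelson → Christchurch → Tauranga: max(5, 12, 16, 18) = 18
Queenstown → Dunedin → Wellington → Nelson → Tauranga: max(5, 17, 15, 1) = 17
Queenstown → Dunedin → Nelson → Tauranga: max(5, 12, 1) = 12
Smallest bottleneck: 4%.

4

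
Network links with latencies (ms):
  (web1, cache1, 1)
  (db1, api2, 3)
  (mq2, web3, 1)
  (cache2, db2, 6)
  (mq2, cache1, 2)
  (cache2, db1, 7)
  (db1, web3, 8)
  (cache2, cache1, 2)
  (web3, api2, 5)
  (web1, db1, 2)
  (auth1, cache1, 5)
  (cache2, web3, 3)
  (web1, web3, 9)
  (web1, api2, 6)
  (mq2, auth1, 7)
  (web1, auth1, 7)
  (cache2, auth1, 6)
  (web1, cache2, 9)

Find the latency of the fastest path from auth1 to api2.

11

Comparing a few candidate routes:
auth1→cache1→web1→db1→api2: 5 + 1 + 2 + 3 = 11
auth1→cache1→mq2→web3→api2: 5 + 2 + 1 + 5 = 13
auth1→mq2→web3→api2: 7 + 1 + 5 = 13
auth1→cache1→web1→api2: 5 + 1 + 6 = 12
auth1→web1→db1→api2: 7 + 2 + 3 = 12
The minimum is 11 ms.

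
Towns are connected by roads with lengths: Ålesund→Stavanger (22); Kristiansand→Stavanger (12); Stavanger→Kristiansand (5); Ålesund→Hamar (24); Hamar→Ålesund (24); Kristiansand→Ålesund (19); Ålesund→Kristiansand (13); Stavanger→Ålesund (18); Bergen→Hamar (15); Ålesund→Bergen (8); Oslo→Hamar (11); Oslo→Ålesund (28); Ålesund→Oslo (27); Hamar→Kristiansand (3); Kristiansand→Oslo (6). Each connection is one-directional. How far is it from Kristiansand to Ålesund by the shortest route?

19

Candidate routes:
Kristiansand-Oslo-Ålesund: 6 + 28 = 34
Kristiansand-Ålesund: 19
Kristiansand-Oslo-Hamar-Ålesund: 6 + 11 + 24 = 41
Kristiansand-Stavanger-Ålesund: 12 + 18 = 30
Shortest: 19.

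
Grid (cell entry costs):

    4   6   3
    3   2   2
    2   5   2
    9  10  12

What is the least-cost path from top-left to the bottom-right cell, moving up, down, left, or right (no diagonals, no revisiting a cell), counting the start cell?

25

Best path: r0c0 → r1c0 → r1c1 → r1c2 → r2c2 → r3c2
Cost: 4 + 3 + 2 + 2 + 2 + 12 = 25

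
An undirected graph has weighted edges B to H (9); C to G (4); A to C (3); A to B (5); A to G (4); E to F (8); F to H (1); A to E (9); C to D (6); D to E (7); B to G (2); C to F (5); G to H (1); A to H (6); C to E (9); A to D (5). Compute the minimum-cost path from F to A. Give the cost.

Some routes from F to A:
F -> H -> A: 1 + 6 = 7
F -> H -> G -> C -> A: 1 + 1 + 4 + 3 = 9
F -> H -> G -> A: 1 + 1 + 4 = 6
F -> C -> A: 5 + 3 = 8
The minimum is 6.

6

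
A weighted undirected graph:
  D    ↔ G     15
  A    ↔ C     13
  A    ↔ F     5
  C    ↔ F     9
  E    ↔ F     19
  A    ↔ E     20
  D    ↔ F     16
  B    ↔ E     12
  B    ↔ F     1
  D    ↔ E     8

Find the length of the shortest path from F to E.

13

Checking several routes:
F→D→E: 16 + 8 = 24
F→E: 19
F→B→E: 1 + 12 = 13
Best route has total 13.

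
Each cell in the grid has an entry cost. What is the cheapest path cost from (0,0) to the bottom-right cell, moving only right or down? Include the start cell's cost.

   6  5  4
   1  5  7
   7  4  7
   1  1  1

Best path: (0,0) -> (1,0) -> (2,0) -> (3,0) -> (3,1) -> (3,2)
Cost: 6 + 1 + 7 + 1 + 1 + 1 = 17
For comparison, the top-then-right route costs 30.

17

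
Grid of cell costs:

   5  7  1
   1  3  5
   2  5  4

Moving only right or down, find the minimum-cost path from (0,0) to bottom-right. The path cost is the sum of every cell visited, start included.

17

Best path: r0c0 → r1c0 → r2c0 → r2c1 → r2c2
Cost: 5 + 1 + 2 + 5 + 4 = 17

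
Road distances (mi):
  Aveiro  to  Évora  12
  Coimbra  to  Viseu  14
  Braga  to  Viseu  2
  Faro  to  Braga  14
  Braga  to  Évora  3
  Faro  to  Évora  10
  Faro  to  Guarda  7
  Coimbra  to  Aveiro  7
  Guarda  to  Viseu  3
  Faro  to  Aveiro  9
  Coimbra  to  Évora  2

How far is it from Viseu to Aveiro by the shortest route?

A few of the Viseu→Aveiro routes:
Viseu-Guarda-Faro-Aveiro: 3 + 7 + 9 = 19
Viseu-Braga-Évora-Aveiro: 2 + 3 + 12 = 17
Viseu-Braga-Évora-Coimbra-Aveiro: 2 + 3 + 2 + 7 = 14
Shortest: 14 mi.

14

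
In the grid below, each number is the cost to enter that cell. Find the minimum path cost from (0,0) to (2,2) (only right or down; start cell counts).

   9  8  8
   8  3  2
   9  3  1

23

One optimal route is r0c0 -> r0c1 -> r1c1 -> r1c2 -> r2c2.
Its cost is 9 + 8 + 3 + 2 + 1 = 23.
For comparison, the top-then-right route costs 28.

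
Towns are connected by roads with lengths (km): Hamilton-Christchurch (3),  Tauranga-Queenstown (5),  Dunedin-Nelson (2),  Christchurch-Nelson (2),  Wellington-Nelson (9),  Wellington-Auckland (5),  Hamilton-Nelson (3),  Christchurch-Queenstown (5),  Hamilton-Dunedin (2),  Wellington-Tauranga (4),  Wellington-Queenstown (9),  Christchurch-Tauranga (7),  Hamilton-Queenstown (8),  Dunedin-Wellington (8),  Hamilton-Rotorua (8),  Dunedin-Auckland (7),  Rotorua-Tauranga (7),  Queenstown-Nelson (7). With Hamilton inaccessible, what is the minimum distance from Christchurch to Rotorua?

A few of the Christchurch→Rotorua routes:
Christchurch → Nelson → Wellington → Tauranga → Rotorua: 2 + 9 + 4 + 7 = 22
Christchurch → Nelson → Queenstown → Tauranga → Rotorua: 2 + 7 + 5 + 7 = 21
Christchurch → Queenstown → Tauranga → Rotorua: 5 + 5 + 7 = 17
Christchurch → Tauranga → Rotorua: 7 + 7 = 14
Shortest: 14 km.

14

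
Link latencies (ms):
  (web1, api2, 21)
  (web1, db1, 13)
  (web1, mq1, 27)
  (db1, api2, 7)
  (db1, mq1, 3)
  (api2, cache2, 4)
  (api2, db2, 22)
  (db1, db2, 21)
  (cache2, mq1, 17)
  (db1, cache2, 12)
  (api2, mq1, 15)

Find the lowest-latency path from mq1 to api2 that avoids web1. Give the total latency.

Checking several routes:
mq1 - cache2 - api2: 17 + 4 = 21
mq1 - api2: 15
mq1 - cache2 - db1 - api2: 17 + 12 + 7 = 36
mq1 - db1 - db2 - api2: 3 + 21 + 22 = 46
mq1 - db1 - api2: 3 + 7 = 10
mq1 - db1 - cache2 - api2: 3 + 12 + 4 = 19
Best route has total 10 ms.

10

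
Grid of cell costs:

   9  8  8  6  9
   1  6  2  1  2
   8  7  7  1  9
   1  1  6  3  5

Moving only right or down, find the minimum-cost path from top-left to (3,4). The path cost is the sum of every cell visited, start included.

28

Path r0c0 → r1c0 → r1c1 → r1c2 → r1c3 → r2c3 → r3c3 → r3c4: 9 + 1 + 6 + 2 + 1 + 1 + 3 + 5 = 28.
(Top row then right column would cost 56.)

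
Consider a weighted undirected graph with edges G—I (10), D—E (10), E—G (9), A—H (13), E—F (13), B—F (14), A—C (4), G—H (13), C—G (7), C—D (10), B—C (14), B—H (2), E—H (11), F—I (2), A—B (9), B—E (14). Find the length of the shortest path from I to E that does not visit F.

19

Comparing a few candidate routes:
I - G - C - A - B - H - E: 10 + 7 + 4 + 9 + 2 + 11 = 43
I - G - H - E: 10 + 13 + 11 = 34
I - G - C - D - E: 10 + 7 + 10 + 10 = 37
I - G - H - B - E: 10 + 13 + 2 + 14 = 39
I - G - E: 10 + 9 = 19
I - G - C - B - H - E: 10 + 7 + 14 + 2 + 11 = 44
Best route has total 19.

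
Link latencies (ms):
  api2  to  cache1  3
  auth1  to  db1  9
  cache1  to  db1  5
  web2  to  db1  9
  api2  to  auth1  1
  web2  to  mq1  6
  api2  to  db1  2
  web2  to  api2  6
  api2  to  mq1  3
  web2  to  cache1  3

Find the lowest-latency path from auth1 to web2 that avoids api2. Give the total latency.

Routes from auth1 to web2 avoiding api2:
auth1 - db1 - web2: 9 + 9 = 18
auth1 - db1 - cache1 - web2: 9 + 5 + 3 = 17
Shortest: 17 ms.

17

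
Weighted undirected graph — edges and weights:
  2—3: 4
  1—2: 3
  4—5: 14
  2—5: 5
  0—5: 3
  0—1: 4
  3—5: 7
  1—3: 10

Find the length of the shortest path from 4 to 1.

21

Checking several routes:
4 - 5 - 3 - 2 - 1: 14 + 7 + 4 + 3 = 28
4 - 5 - 0 - 1: 14 + 3 + 4 = 21
4 - 5 - 3 - 1: 14 + 7 + 10 = 31
4 - 5 - 2 - 1: 14 + 5 + 3 = 22
Shortest: 21.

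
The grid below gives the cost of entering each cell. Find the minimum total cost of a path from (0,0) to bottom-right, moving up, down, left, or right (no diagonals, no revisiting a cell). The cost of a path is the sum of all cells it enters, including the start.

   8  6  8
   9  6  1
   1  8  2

One optimal route is [0,0] -> [0,1] -> [1,1] -> [1,2] -> [2,2].
Its cost is 8 + 6 + 6 + 1 + 2 = 23.

23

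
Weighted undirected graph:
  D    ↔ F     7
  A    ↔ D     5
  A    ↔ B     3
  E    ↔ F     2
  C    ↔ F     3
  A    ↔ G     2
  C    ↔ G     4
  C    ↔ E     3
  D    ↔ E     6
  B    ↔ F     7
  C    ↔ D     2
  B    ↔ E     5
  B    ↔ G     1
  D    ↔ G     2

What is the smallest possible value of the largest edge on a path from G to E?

A few of the G→E routes:
G → D → C → F → E: max(2, 2, 3, 2) = 3
G → B → A → D → C → E: max(1, 3, 5, 2, 3) = 5
G → D → C → E: max(2, 2, 3) = 3
G → C → E: max(4, 3) = 4
G → C → F → E: max(4, 3, 2) = 4
G → B → E: max(1, 5) = 5
The minimum achievable maximum is 3.

3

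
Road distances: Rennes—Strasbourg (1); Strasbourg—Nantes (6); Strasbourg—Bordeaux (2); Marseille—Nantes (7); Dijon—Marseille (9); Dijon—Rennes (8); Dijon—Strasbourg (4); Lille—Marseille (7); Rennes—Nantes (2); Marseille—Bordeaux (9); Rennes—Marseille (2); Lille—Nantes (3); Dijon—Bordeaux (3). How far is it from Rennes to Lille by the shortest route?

5

Checking several routes:
Rennes-Marseille-Nantes-Lille: 2 + 7 + 3 = 12
Rennes-Nantes-Lille: 2 + 3 = 5
Rennes-Marseille-Lille: 2 + 7 = 9
Rennes-Strasbourg-Nantes-Lille: 1 + 6 + 3 = 10
Rennes-Nantes-Marseille-Lille: 2 + 7 + 7 = 16
The minimum is 5.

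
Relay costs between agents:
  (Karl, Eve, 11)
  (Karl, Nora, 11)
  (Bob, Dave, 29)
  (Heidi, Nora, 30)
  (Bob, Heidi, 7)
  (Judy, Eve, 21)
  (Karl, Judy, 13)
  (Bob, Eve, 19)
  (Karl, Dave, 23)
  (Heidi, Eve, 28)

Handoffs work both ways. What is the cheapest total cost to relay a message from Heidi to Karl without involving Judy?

37

Routes from Heidi to Karl avoiding Judy:
Heidi → Eve → Karl: 28 + 11 = 39
Heidi → Eve → Bob → Dave → Karl: 28 + 19 + 29 + 23 = 99
Heidi → Bob → Dave → Karl: 7 + 29 + 23 = 59
Heidi → Nora → Karl: 30 + 11 = 41
Heidi → Bob → Eve → Karl: 7 + 19 + 11 = 37
Best route has total 37.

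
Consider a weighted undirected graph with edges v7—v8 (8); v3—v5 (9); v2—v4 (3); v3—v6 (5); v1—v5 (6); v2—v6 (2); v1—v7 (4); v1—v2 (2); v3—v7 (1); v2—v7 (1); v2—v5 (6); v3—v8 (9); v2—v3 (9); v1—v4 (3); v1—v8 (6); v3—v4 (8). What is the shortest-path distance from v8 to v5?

Some routes from v8 to v5:
v8 → v7 → v2 → v1 → v5: 8 + 1 + 2 + 6 = 17
v8 → v3 → v7 → v2 → v5: 9 + 1 + 1 + 6 = 17
v8 → v7 → v2 → v5: 8 + 1 + 6 = 15
v8 → v1 → v7 → v2 → v5: 6 + 4 + 1 + 6 = 17
v8 → v1 → v2 → v5: 6 + 2 + 6 = 14
v8 → v1 → v5: 6 + 6 = 12
The minimum is 12.

12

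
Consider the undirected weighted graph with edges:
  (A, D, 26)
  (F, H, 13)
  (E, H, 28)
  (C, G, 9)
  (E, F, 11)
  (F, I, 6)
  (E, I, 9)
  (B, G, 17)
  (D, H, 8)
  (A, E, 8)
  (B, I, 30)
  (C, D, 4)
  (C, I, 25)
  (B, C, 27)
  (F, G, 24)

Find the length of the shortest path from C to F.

25

A few of the C→F routes:
C - I - F: 25 + 6 = 31
C - G - F: 9 + 24 = 33
C - D - H - F: 4 + 8 + 13 = 25
Shortest: 25.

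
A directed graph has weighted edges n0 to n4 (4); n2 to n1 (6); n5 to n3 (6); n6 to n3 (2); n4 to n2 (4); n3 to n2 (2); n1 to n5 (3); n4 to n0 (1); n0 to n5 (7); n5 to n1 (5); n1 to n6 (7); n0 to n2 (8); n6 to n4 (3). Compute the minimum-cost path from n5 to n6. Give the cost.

12

Paths from n5 to n6:
n5→n3→n2→n1→n6: 6 + 2 + 6 + 7 = 21
n5→n1→n6: 5 + 7 = 12
Best route has total 12.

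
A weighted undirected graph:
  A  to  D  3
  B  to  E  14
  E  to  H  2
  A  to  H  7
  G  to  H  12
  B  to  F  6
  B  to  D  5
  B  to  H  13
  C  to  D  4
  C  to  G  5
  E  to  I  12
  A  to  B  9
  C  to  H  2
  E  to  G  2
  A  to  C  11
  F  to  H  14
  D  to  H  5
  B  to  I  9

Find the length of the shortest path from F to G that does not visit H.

Comparing a few candidate routes:
F - B - A - D - C - G: 6 + 9 + 3 + 4 + 5 = 27
F - B - D - C - G: 6 + 5 + 4 + 5 = 20
F - B - E - G: 6 + 14 + 2 = 22
The minimum is 20.

20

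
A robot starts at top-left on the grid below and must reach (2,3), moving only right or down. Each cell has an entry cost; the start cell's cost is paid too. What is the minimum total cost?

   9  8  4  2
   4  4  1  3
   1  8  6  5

Cheapest: [0,0] → [1,0] → [1,1] → [1,2] → [1,3] → [2,3]
  9 + 4 + 4 + 1 + 3 + 5 = 26

26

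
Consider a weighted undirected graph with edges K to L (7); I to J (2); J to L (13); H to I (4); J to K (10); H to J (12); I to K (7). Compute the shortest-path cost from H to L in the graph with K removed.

Paths from H to L avoiding K:
H-J-L: 12 + 13 = 25
H-I-J-L: 4 + 2 + 13 = 19
Shortest: 19.

19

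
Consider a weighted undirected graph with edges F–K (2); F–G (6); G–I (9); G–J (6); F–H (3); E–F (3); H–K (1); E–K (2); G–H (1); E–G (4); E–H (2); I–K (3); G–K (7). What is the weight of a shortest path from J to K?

8

Checking several routes:
J - G - E - K: 6 + 4 + 2 = 12
J - G - H - K: 6 + 1 + 1 = 8
J - G - H - E - K: 6 + 1 + 2 + 2 = 11
J - G - H - F - K: 6 + 1 + 3 + 2 = 12
J - G - E - H - K: 6 + 4 + 2 + 1 = 13
Best route has total 8.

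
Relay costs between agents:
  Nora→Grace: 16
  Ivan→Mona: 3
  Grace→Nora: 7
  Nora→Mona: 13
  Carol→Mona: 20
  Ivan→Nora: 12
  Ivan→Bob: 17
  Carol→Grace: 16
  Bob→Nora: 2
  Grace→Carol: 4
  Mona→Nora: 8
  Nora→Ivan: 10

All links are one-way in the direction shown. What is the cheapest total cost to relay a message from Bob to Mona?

Candidate routes:
Bob -> Nora -> Grace -> Carol -> Mona: 2 + 16 + 4 + 20 = 42
Bob -> Nora -> Ivan -> Mona: 2 + 10 + 3 = 15
Bob -> Nora -> Mona: 2 + 13 = 15
The minimum is 15.

15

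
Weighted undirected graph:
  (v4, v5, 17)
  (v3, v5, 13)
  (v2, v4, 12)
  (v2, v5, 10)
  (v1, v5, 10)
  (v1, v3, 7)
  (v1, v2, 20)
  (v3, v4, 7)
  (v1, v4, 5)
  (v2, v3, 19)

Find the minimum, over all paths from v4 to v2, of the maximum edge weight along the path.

A few of the v4→v2 routes:
v4-v1-v5-v2: max(5, 10, 10) = 10
v4-v2: max(12) = 12
v4-v1-v3-v5-v2: max(5, 7, 13, 10) = 13
v4-v3-v1-v5-v2: max(7, 7, 10, 10) = 10
Smallest bottleneck: 10.

10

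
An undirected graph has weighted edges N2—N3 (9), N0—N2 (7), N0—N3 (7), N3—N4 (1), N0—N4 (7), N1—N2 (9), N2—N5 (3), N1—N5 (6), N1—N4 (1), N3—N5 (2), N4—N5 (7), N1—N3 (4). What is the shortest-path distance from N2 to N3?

5

Checking several routes:
N2→N5→N3: 3 + 2 = 5
N2→N3: 9
N2→N1→N4→N3: 9 + 1 + 1 = 11
Best route has total 5.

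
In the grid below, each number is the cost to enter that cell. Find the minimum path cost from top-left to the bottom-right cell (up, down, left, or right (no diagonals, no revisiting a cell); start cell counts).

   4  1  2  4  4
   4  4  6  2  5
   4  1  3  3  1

17

Best path: [0,0] [0,1] [0,2] [0,3] [1,3] [2,3] [2,4]
Cost: 4 + 1 + 2 + 4 + 2 + 3 + 1 = 17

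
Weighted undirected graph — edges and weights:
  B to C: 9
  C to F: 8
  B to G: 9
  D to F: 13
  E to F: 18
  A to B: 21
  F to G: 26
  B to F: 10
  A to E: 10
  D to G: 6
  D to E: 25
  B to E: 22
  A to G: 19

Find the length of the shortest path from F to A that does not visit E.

A few of the F→A routes:
F → B → A: 10 + 21 = 31
F → B → G → A: 10 + 9 + 19 = 38
F → D → G → A: 13 + 6 + 19 = 38
F → C → B → G → A: 8 + 9 + 9 + 19 = 45
F → C → B → A: 8 + 9 + 21 = 38
The minimum is 31.

31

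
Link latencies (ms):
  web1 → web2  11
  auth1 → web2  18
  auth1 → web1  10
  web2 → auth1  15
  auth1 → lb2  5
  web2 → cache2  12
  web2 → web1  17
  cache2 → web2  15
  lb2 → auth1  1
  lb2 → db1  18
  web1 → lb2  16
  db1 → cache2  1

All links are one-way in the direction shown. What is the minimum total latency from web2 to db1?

Candidate routes:
web2→auth1→lb2→db1: 15 + 5 + 18 = 38
web2→web1→lb2→db1: 17 + 16 + 18 = 51
web2→auth1→web1→lb2→db1: 15 + 10 + 16 + 18 = 59
Shortest: 38 ms.

38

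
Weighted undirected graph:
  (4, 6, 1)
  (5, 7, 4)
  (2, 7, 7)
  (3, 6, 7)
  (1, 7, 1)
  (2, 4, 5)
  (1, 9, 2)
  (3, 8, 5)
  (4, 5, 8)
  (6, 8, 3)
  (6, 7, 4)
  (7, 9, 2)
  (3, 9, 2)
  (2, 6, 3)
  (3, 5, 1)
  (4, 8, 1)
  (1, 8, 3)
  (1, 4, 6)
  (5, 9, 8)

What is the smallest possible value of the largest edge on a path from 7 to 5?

2

Some routes from 7 to 5:
7 -> 5: max(4) = 4
7 -> 9 -> 3 -> 5: max(2, 2, 1) = 2
7 -> 1 -> 9 -> 3 -> 5: max(1, 2, 2, 1) = 2
Best route has worst link 2.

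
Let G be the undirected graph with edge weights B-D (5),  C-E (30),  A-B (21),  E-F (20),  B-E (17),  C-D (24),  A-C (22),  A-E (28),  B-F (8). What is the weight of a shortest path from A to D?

26

Comparing a few candidate routes:
A - B - D: 21 + 5 = 26
A - E - F - B - D: 28 + 20 + 8 + 5 = 61
A - C - D: 22 + 24 = 46
A - E - B - D: 28 + 17 + 5 = 50
A - E - C - D: 28 + 30 + 24 = 82
A - C - E - B - D: 22 + 30 + 17 + 5 = 74
Shortest: 26.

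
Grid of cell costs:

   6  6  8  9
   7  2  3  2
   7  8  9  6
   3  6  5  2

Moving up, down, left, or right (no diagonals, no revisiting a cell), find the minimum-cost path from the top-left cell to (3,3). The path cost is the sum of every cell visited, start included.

27

One optimal route is r0c0 -> r0c1 -> r1c1 -> r1c2 -> r1c3 -> r2c3 -> r3c3.
Its cost is 6 + 6 + 2 + 3 + 2 + 6 + 2 = 27.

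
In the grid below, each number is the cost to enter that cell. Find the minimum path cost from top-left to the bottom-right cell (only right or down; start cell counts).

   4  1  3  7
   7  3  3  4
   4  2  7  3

18

Path (0,0) -> (0,1) -> (0,2) -> (1,2) -> (1,3) -> (2,3): 4 + 1 + 3 + 3 + 4 + 3 = 18.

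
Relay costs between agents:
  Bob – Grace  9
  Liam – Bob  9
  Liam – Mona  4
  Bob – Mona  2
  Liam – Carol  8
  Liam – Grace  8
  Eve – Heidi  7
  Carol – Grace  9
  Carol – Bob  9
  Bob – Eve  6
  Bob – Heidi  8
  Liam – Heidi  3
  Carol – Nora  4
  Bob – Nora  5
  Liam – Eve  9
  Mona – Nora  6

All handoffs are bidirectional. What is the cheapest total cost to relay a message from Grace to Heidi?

11

Some routes from Grace to Heidi:
Grace - Bob - Liam - Heidi: 9 + 9 + 3 = 21
Grace - Liam - Heidi: 8 + 3 = 11
Grace - Carol - Liam - Heidi: 9 + 8 + 3 = 20
Grace - Bob - Heidi: 9 + 8 = 17
Grace - Bob - Mona - Liam - Heidi: 9 + 2 + 4 + 3 = 18
Shortest: 11.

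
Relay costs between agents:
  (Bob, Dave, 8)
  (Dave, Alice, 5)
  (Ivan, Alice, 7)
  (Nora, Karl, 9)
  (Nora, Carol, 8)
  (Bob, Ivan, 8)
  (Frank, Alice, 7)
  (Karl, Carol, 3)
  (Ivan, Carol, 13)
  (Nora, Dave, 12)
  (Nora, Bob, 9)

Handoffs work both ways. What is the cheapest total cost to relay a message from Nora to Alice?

17

A few of the Nora→Alice routes:
Nora-Karl-Carol-Ivan-Alice: 9 + 3 + 13 + 7 = 32
Nora-Carol-Ivan-Alice: 8 + 13 + 7 = 28
Nora-Bob-Ivan-Alice: 9 + 8 + 7 = 24
Nora-Bob-Dave-Alice: 9 + 8 + 5 = 22
Nora-Dave-Alice: 12 + 5 = 17
Shortest: 17.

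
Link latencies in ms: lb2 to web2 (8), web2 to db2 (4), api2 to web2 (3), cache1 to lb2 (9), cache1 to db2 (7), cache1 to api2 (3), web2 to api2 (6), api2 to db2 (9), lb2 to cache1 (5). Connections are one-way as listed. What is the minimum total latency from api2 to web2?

3

Candidate routes:
api2 → web2: 3
The minimum is 3 ms.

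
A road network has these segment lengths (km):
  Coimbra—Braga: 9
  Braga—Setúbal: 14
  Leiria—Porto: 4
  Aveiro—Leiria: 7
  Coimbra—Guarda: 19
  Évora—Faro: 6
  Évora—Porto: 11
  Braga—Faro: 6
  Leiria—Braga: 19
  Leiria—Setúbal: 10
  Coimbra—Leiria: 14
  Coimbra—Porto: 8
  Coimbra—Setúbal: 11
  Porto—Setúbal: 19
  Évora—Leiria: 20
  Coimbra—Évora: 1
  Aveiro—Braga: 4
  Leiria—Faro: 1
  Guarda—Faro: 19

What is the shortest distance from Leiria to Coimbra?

Comparing a few candidate routes:
Leiria -> Faro -> Évora -> Coimbra: 1 + 6 + 1 = 8
Leiria -> Coimbra: 14
Leiria -> Porto -> Coimbra: 4 + 8 = 12
Leiria -> Faro -> Braga -> Coimbra: 1 + 6 + 9 = 16
Leiria -> Porto -> Évora -> Coimbra: 4 + 11 + 1 = 16
Best route has total 8 km.

8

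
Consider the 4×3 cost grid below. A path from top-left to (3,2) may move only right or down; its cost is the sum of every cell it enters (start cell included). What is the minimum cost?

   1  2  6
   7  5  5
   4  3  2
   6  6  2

Take [0,0] → [0,1] → [1,1] → [2,1] → [2,2] → [3,2] for a total of 1 + 2 + 5 + 3 + 2 + 2 = 15.
(Top row then right column would cost 18.)

15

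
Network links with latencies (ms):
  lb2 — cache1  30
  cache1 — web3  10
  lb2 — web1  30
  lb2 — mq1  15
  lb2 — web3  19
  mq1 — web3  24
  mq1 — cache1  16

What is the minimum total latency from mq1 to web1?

45

Candidate routes:
mq1 -> cache1 -> lb2 -> web1: 16 + 30 + 30 = 76
mq1 -> cache1 -> web3 -> lb2 -> web1: 16 + 10 + 19 + 30 = 75
mq1 -> web3 -> cache1 -> lb2 -> web1: 24 + 10 + 30 + 30 = 94
mq1 -> lb2 -> web1: 15 + 30 = 45
mq1 -> web3 -> lb2 -> web1: 24 + 19 + 30 = 73
Shortest: 45 ms.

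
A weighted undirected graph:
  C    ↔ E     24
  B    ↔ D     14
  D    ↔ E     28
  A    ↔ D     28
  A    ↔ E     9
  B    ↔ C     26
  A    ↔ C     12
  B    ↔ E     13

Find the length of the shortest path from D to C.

A few of the D→C routes:
D→B→C: 14 + 26 = 40
D→B→E→A→C: 14 + 13 + 9 + 12 = 48
D→A→C: 28 + 12 = 40
D→E→C: 28 + 24 = 52
D→B→E→C: 14 + 13 + 24 = 51
D→E→A→C: 28 + 9 + 12 = 49
The minimum is 40.

40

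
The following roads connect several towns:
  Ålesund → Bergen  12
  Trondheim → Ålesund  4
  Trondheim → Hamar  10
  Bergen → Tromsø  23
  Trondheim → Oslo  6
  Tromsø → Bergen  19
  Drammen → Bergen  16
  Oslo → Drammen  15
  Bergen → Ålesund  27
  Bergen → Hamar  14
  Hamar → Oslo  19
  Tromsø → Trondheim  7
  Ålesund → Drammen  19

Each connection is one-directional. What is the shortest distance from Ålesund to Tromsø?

35

Routes from Ålesund to Tromsø:
Ålesund-Bergen-Tromsø: 12 + 23 = 35
Ålesund-Drammen-Bergen-Tromsø: 19 + 16 + 23 = 58
Best route has total 35.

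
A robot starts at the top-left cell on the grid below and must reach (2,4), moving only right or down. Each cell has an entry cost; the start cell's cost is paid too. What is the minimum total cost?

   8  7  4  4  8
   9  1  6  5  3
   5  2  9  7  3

33

Best path: [0,0] [0,1] [1,1] [1,2] [1,3] [1,4] [2,4]
Cost: 8 + 7 + 1 + 6 + 5 + 3 + 3 = 33
For comparison, the top-then-right route costs 37.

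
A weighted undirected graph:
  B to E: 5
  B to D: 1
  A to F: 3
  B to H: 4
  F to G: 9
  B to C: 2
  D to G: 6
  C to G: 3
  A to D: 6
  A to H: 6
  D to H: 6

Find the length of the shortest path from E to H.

9

Checking several routes:
E -> B -> D -> H: 5 + 1 + 6 = 12
E -> B -> H: 5 + 4 = 9
E -> B -> D -> A -> H: 5 + 1 + 6 + 6 = 18
Shortest: 9.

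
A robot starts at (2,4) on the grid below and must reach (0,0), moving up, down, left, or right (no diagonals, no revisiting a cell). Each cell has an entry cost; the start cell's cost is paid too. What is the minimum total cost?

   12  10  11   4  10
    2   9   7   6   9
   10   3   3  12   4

45

Path r2c4 r2c3 r2c2 r2c1 r1c1 r1c0 r0c0: 4 + 12 + 3 + 3 + 9 + 2 + 12 = 45.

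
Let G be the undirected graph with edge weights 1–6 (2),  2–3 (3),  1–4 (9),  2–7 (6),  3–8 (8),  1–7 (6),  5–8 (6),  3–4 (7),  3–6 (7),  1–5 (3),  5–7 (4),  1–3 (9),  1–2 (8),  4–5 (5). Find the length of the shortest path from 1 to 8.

Some routes from 1 to 8:
1 -> 6 -> 3 -> 8: 2 + 7 + 8 = 17
1 -> 4 -> 5 -> 8: 9 + 5 + 6 = 20
1 -> 2 -> 3 -> 8: 8 + 3 + 8 = 19
1 -> 3 -> 8: 9 + 8 = 17
1 -> 5 -> 8: 3 + 6 = 9
1 -> 7 -> 5 -> 8: 6 + 4 + 6 = 16
The minimum is 9.

9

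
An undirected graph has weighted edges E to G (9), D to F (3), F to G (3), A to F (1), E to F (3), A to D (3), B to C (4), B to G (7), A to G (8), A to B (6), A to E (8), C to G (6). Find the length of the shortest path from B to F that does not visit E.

Checking several routes:
B - A - F: 6 + 1 = 7
B - C - G - F: 4 + 6 + 3 = 13
B - A - D - F: 6 + 3 + 3 = 12
B - G - F: 7 + 3 = 10
Best route has total 7.

7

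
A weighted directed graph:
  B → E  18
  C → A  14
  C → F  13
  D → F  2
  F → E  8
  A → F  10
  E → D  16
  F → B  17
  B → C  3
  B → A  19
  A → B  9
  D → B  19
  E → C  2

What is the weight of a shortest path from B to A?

Routes from B to A:
B-A: 19
B-E-C-A: 18 + 2 + 14 = 34
B-C-A: 3 + 14 = 17
Best route has total 17.

17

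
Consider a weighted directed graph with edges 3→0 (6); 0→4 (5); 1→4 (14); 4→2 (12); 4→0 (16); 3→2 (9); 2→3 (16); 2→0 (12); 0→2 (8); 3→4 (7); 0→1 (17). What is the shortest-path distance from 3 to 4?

A few of the 3→4 routes:
3 - 2 - 0 - 4: 9 + 12 + 5 = 26
3 - 0 - 4: 6 + 5 = 11
3 - 4: 7
3 - 0 - 1 - 4: 6 + 17 + 14 = 37
The minimum is 7.

7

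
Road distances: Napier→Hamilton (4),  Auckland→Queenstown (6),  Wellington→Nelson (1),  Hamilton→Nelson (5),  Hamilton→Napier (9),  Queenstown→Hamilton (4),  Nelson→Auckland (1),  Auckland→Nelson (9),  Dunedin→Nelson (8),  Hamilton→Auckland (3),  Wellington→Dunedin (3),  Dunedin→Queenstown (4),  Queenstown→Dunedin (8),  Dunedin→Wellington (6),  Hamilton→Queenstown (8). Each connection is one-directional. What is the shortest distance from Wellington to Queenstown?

7

Routes from Wellington to Queenstown:
Wellington → Dunedin → Nelson → Auckland → Queenstown: 3 + 8 + 1 + 6 = 18
Wellington → Nelson → Auckland → Queenstown: 1 + 1 + 6 = 8
Wellington → Dunedin → Queenstown: 3 + 4 = 7
Shortest: 7.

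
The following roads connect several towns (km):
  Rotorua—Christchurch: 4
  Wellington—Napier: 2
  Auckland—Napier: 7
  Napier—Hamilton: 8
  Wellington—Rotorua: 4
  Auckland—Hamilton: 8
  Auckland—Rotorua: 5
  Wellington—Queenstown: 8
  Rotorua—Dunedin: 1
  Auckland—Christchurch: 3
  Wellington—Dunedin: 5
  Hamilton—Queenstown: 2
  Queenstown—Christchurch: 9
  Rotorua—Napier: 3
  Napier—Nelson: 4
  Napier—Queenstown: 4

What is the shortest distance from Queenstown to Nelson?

Checking several routes:
Queenstown - Hamilton - Napier - Nelson: 2 + 8 + 4 = 14
Queenstown - Christchurch - Rotorua - Napier - Nelson: 9 + 4 + 3 + 4 = 20
Queenstown - Wellington - Napier - Nelson: 8 + 2 + 4 = 14
Queenstown - Wellington - Rotorua - Napier - Nelson: 8 + 4 + 3 + 4 = 19
Queenstown - Napier - Nelson: 4 + 4 = 8
The minimum is 8 km.

8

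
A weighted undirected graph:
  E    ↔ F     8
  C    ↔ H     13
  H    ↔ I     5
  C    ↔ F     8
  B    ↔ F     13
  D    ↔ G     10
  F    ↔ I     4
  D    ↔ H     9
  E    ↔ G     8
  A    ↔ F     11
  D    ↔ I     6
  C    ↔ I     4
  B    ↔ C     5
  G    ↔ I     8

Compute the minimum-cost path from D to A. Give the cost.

21

A few of the D→A routes:
D → G → I → F → A: 10 + 8 + 4 + 11 = 33
D → I → F → A: 6 + 4 + 11 = 21
D → H → I → F → A: 9 + 5 + 4 + 11 = 29
D → I → C → F → A: 6 + 4 + 8 + 11 = 29
Shortest: 21.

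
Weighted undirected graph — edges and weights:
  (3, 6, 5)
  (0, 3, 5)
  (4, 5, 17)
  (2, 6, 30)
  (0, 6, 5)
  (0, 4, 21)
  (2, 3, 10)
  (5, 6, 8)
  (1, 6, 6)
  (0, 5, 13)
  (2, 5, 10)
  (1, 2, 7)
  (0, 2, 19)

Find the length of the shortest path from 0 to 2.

Comparing a few candidate routes:
0 -> 5 -> 2: 13 + 10 = 23
0 -> 3 -> 2: 5 + 10 = 15
0 -> 6 -> 3 -> 2: 5 + 5 + 10 = 20
0 -> 2: 19
0 -> 6 -> 1 -> 2: 5 + 6 + 7 = 18
0 -> 3 -> 6 -> 1 -> 2: 5 + 5 + 6 + 7 = 23
The minimum is 15.

15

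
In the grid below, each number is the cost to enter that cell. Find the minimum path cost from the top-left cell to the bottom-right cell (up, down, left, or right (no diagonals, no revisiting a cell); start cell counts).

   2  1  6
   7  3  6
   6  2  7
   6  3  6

17

Cheapest: [0,0]→[0,1]→[1,1]→[2,1]→[3,1]→[3,2]
  2 + 1 + 3 + 2 + 3 + 6 = 17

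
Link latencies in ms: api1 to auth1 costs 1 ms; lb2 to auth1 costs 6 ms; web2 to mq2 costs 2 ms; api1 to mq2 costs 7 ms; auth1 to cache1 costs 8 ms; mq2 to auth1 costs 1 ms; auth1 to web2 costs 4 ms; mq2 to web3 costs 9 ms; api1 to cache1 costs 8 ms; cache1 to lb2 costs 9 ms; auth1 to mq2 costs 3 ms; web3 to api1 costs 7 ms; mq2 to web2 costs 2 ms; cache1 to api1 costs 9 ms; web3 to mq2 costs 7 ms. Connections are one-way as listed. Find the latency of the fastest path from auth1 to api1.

Candidate routes:
auth1 -> web2 -> mq2 -> web3 -> api1: 4 + 2 + 9 + 7 = 22
auth1 -> mq2 -> web3 -> api1: 3 + 9 + 7 = 19
auth1 -> cache1 -> api1: 8 + 9 = 17
Best route has total 17 ms.

17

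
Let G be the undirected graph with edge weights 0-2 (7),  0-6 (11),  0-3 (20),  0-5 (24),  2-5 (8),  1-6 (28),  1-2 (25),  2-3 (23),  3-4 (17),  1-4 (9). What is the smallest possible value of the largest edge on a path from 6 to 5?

Comparing a few candidate routes:
6 -> 0 -> 2 -> 5: max(11, 7, 8) = 11
6 -> 1 -> 4 -> 3 -> 0 -> 5: max(28, 9, 17, 20, 24) = 28
6 -> 0 -> 3 -> 4 -> 1 -> 2 -> 5: max(11, 20, 17, 9, 25, 8) = 25
6 -> 0 -> 3 -> 2 -> 5: max(11, 20, 23, 8) = 23
6 -> 1 -> 4 -> 3 -> 0 -> 2 -> 5: max(28, 9, 17, 20, 7, 8) = 28
6 -> 0 -> 5: max(11, 24) = 24
Best route has worst link 11.

11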